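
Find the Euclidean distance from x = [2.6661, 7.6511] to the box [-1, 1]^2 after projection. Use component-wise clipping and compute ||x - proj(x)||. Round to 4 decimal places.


Project each component onto [-1, 1].
clip(2.6661) = 1.0, clip(7.6511) = 1.0
Projection = [1.0, 1.0]
Squared diffs: [2.7759, 44.2371]
Distance = sqrt(47.013) = 6.8566


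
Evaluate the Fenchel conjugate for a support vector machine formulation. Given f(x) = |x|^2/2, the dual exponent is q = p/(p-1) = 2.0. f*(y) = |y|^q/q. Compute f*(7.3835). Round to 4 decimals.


The conjugate exponent q satisfies 1/p + 1/q = 1.
p = 2, so q = 2/(2 - 1) = 2.0
|y|^q = 7.3835^2.0 = 54.5161
f*(7.3835) = 54.5161 / 2.0 = 27.258


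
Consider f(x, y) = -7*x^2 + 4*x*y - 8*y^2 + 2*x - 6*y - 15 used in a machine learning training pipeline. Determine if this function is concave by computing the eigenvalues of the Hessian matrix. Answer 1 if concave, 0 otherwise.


The Hessian of f(x,y) = -7*x^2 + 4*x*y - 8*y^2 + 2*x - 6*y - 15 is:
H = [[-14, 4], [4, -16]]
Trace = -14 - 16 = -30
Determinant = -14*-16 - (4)^2 = 208
Discriminant = (-30)^2 - 4*208 = 68.0
Eigenvalues: lambda_1 = -19.1231, lambda_2 = -10.8769
The function is concave.

1


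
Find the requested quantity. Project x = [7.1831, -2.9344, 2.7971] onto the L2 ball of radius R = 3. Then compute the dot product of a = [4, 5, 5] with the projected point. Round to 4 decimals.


Step 1: Compute ||x|| (intermediates to 6 decimals).
||x|| = sqrt(7.1831^2 + (-2.9344)^2 + 2.7971^2) = 8.248115
Step 2: Project.
Since ||x|| > R, scale = R/||x|| = 3/8.248115 = 0.363719, proj(x) = scale * x
proj(x) = [2.61263, -1.067297, 1.017358]
Step 3: Dot product.
a^T * proj(x) = 4*2.61263 + 5*(-1.067297) + 5*1.017358 = 10.2008


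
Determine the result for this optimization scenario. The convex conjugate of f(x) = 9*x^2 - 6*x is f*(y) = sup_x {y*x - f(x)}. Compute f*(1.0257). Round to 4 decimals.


f*(y) = sup_x {y*x - a*x^2 - b*x} = sup_x {(y-b)*x - a*x^2}
FOC: (y - b) - 2a*x = 0 => x* = (y - b)/(2a)
x* = (1.0257 + 6)/(2*9) = 0.3903
f*(1.0257) = (y-b)^2/(4a) = (1.0257 + 6)^2/(4*9)
= 49.3605/36 = 1.3711


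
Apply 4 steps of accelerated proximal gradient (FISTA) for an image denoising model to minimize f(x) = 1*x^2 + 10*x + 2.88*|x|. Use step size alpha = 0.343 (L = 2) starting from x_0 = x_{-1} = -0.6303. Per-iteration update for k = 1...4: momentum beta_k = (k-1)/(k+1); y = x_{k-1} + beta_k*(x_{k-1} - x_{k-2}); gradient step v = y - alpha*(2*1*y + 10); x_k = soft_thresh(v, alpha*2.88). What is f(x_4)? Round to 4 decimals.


FISTA on f(x) = 1*x^2 + 10*x + 2.88*|x|
L = 2, alpha = 0.343
Iteration 1: beta = 0.0, y = -0.6303 + 0.0*(-0.6303 + 0.6303) = -0.6303
  grad(y) = 8.7394, v = y - alpha*grad = -3.6279
  prox(v) = soft_thresh(-3.6279, 0.9878) = -2.6401
Iteration 2: beta = 0.3333, y = -2.6401 + 0.3333*(-2.6401 + 0.6303) = -3.31
  grad(y) = 3.38, v = y - alpha*grad = -4.4693
  prox(v) = soft_thresh(-4.4693, 0.9878) = -3.4815
Iteration 3: beta = 0.5, y = -3.4815 + 0.5*(-3.4815 + 2.6401) = -3.9022
  grad(y) = 2.1956, v = y - alpha*grad = -4.6553
  prox(v) = soft_thresh(-4.6553, 0.9878) = -3.6675
Iteration 4: beta = 0.6, y = -3.6675 + 0.6*(-3.6675 + 3.4815) = -3.779
  grad(y) = 2.4419, v = y - alpha*grad = -4.6166
  prox(v) = soft_thresh(-4.6166, 0.9878) = -3.6288
f(x_4) = 1*(-3.6288)^2 + 10*(-3.6288) + 2.88*|-3.6288| = -12.6689


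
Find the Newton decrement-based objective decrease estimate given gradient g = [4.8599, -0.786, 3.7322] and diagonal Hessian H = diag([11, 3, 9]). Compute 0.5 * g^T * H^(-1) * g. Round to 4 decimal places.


Step 1: H is diagonal, so H^(-1) * g = [0.4418, -0.262, 0.4147].
Step 2: g^T H^(-1) g = sum_i g_i^2 / H_ii
  = (4.8599)^2/11 + (-0.786)^2/3 + (3.7322)^2/9
  = 2.1471 + 0.2059 + 1.5477 = 3.9008
Step 3: Objective decrease = 0.5 * g^T H^(-1) g = 1.9504


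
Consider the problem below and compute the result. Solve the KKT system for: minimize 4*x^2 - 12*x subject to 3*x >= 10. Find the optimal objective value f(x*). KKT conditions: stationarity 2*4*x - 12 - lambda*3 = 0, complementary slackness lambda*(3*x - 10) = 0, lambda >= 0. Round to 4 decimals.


Step 1: Try lambda = 0 (constraint inactive).
x_unc = 12/(2*4) = 1.5
Check: 3*1.5 = 4.5 < 10 -- violated!
Step 2: Constraint must be active: 3*x = 10
x* = 10/3 = 3.3333 (rounded; the exact value 10/3 is used below)
lambda = (2*4*(10/3) - 12)/3 = 4.8889
Step 3: Compute optimal value.
f(x*) = 4*(10/3)^2 - 12*(10/3) = 4.4444


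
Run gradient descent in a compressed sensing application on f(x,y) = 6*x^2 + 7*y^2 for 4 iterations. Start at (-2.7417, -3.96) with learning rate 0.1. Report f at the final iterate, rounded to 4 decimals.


Gradient descent on f(x,y) = 6*x^2 + 7*y^2.
Starting point: (-2.7417, -3.96), alpha = 0.1
Step 1: grad_x = 2*6*-2.7417 = -32.9004, grad_y = 2*7*-3.96 = -55.44
  x_1 = -2.7417 - 0.1*-32.9004 = 0.5483
  y_1 = -3.96 - 0.1*-55.44 = 1.584
Step 2: grad_x = 2*6*0.5483 = 6.5801, grad_y = 2*7*1.584 = 22.176
  x_2 = 0.5483 - 0.1*6.5801 = -0.1097
  y_2 = 1.584 - 0.1*22.176 = -0.6336
Step 3: grad_x = 2*6*-0.1097 = -1.316, grad_y = 2*7*-0.6336 = -8.8704
  x_3 = -0.1097 - 0.1*-1.316 = 0.0219
  y_3 = -0.6336 - 0.1*-8.8704 = 0.2534
Step 4: grad_x = 2*6*0.0219 = 0.2632, grad_y = 2*7*0.2534 = 3.5482
  x_4 = 0.0219 - 0.1*0.2632 = -0.0044
  y_4 = 0.2534 - 0.1*3.5482 = -0.1014
f(-0.0044, -0.1014) = 6*(-0.0044)^2 + 7*(-0.1014)^2 = 0.0721


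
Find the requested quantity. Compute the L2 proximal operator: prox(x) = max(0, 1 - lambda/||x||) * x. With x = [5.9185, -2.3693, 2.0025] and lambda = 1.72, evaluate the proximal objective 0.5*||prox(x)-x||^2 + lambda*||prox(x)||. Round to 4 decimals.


Step 1: Compute ||x||.
||x|| = 6.6822
Step 2: Compute scaling factor.
scale = max(0, 1 - 1.72/6.6822) = 0.7426
Step 3: prox(x) = [4.3951, -1.7594, 1.4871]
||prox(x)|| = 4.9622
Step 4: Proximal objective.
0.5*||prox-x||^2 = 1.4792
lambda*||prox|| = 8.535
Total = 10.0142


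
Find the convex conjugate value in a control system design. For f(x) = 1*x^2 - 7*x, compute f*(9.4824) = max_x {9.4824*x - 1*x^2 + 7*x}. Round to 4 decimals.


f*(y) = sup_x {y*x - a*x^2 - b*x} = sup_x {(y-b)*x - a*x^2}
FOC: (y - b) - 2a*x = 0 => x* = (y - b)/(2a)
x* = (9.4824 + 7)/(2*1) = 8.2412
f*(9.4824) = (y-b)^2/(4a) = (9.4824 + 7)^2/(4*1)
= 271.6695/4 = 67.9174


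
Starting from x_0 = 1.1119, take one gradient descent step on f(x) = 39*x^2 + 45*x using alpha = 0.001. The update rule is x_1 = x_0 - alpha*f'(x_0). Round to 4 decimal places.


We compute the gradient at x_0 and apply the update.
f'(x) = 78*x + 45
f'(1.1119) = 78*1.1119 + 45 = 131.7282
x_1 = 1.1119 - 0.001*131.7282 = 0.9802


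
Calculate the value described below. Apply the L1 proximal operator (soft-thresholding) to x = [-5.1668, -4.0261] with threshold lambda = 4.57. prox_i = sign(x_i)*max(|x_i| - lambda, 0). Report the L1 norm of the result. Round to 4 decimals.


Soft-thresholding with lambda = 4.57:
prox(-5.1668) = sign(-5.1668)*max(|-5.1668| - 4.57, 0) = -0.5968
prox(-4.0261) = sign(-4.0261)*max(|-4.0261| - 4.57, 0) = 0.0
prox(x) = [-0.5968, 0.0]
||prox(x)||_1 = 0.5968 + 0.0 = 0.5968


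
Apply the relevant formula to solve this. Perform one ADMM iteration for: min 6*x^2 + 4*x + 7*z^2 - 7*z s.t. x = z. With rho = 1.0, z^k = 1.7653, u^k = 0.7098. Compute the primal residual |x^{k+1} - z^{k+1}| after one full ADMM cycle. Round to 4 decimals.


ADMM iteration with rho = 1.0, z^k = 1.7653, u^k = 0.7098
Step 1: x-update.
Minimize 6*x^2 + 4*x + (1.0/2)*(x - 1.7653 + 0.7098)^2
FOC: (2*6 + 1.0)*x = -4 + 1.0*(1.7653 - 0.7098)
x^{k+1} = -0.2265
Step 2: z-update.
Minimize 7*z^2 - 7*z + (1.0/2)*(-0.2265 - z + 0.7098)^2
FOC: (2*7 + 1.0)*z = 7 + 1.0*(-0.2265 + 0.7098)
z^{k+1} = 0.4989
Step 3: u-update.
u^{k+1} = 0.7098 - 0.2265 - 0.4989 = -0.0156
Step 4: Primal residual = |-0.2265 - 0.4989| = 0.7254


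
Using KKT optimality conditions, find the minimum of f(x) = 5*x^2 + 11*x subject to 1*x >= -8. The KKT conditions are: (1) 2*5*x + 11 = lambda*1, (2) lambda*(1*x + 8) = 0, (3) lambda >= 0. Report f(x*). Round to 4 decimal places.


Step 1: Try lambda = 0 (constraint inactive).
Stationarity: 2*5*x + 11 = 0
x* = -11/(2*5) = -1.1
Check constraint: 1*-1.1 = -1.1 >= -8 -- satisfied.
Step 2: Compute optimal value.
f(x*) = 5*(-1.1)^2 + 11*(-1.1) = -6.05


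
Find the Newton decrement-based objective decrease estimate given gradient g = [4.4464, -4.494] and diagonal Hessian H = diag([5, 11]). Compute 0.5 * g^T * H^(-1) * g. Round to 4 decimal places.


Step 1: H is diagonal, so H^(-1) * g = [0.8893, -0.4085].
Step 2: g^T H^(-1) g = sum_i g_i^2 / H_ii
  = (4.4464)^2/5 + (-4.494)^2/11
  = 3.9541 + 1.836 = 5.7901
Step 3: Objective decrease = 0.5 * g^T H^(-1) g = 2.895


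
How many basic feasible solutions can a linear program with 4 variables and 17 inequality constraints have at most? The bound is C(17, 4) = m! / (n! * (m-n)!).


Each vertex corresponds to some choice of n active constraints out of m, so the number of vertices is at most C(m, n) = m! / (n!(m-n)!).
m = 17, n = 4
Numerator: 17 * 16 * 15 * 14
Denominator: 4! = 24
C(17, 4) = 2380


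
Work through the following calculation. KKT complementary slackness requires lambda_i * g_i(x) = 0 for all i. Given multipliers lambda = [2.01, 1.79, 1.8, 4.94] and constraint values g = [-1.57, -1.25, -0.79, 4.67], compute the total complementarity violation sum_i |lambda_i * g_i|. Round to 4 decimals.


KKT complementary slackness check:
lambda_1 * g_1 = 2.01 * -1.57 = -3.1557
lambda_2 * g_2 = 1.79 * -1.25 = -2.2375
lambda_3 * g_3 = 1.8 * -0.79 = -1.422
lambda_4 * g_4 = 4.94 * 4.67 = 23.0698
Total violation = 3.1557 + 2.2375 + 1.422 + 23.0698 = 29.885


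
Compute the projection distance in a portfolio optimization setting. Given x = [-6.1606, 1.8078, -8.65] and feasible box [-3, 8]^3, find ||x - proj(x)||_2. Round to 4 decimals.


Project each component onto [-3, 8].
clip(-6.1606) = -3.0, clip(1.8078) = 1.8078, clip(-8.65) = -3.0
Projection = [-3.0, 1.8078, -3.0]
Squared diffs: [9.9894, 0.0, 31.9225]
Distance = sqrt(41.9119) = 6.4739


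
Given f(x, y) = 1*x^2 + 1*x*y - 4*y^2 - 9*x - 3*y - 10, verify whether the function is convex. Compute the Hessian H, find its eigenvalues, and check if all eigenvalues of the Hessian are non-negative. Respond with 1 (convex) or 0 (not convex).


The Hessian of f(x,y) = 1*x^2 + 1*x*y - 4*y^2 - 9*x - 3*y - 10 is:
H = [[2, 1], [1, -8]]
Trace = 2 - 8 = -6
Determinant = 2*-8 - (1)^2 = -17
Discriminant = (-6)^2 - 4*-17 = 104.0
Eigenvalues: lambda_1 = -8.099, lambda_2 = 2.099
The function is not convex.

0


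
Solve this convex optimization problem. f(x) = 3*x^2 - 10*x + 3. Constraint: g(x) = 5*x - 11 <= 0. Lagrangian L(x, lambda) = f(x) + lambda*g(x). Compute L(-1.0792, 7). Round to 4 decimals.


Step 1: Evaluate f(x).
f(-1.0792) = 3*(-1.0792)^2 - 10*(-1.0792) + 3 = 17.286
Step 2: Evaluate g(x).
g(-1.0792) = 5*-1.0792 - 11 = -16.396
Step 3: Compute Lagrangian.
L = 17.286 + 7*-16.396 = -97.486


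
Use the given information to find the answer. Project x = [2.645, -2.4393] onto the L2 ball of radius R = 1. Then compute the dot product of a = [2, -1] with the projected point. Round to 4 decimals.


Step 1: Compute ||x|| (intermediates to 6 decimals).
||x|| = sqrt(2.645^2 + (-2.4393)^2) = 3.598084
Step 2: Project.
Since ||x|| > R, scale = R/||x|| = 1/3.598084 = 0.277926, proj(x) = scale * x
proj(x) = [0.735114, -0.677945]
Step 3: Dot product.
a^T * proj(x) = 2*0.735114 - 1*(-0.677945) = 2.1482


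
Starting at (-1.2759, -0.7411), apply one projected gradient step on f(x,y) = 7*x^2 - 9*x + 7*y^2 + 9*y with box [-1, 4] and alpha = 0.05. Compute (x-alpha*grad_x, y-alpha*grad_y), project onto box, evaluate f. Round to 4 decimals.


Step 1: Compute gradient at (-1.2759, -0.7411).
grad_x = 2*7*-1.2759 - 9 = -26.8626
grad_y = 2*7*-0.7411 + 9 = -1.3754
Step 2: Gradient step.
x_raw = -1.2759 - 0.05*-26.8626 = 0.0672
y_raw = -0.7411 - 0.05*-1.3754 = -0.6723
Step 3: Project onto [-1, 4].
x_proj = clip(0.0672) = 0.0672
y_proj = clip(-0.6723) = -0.6723
Step 4: Evaluate f.
f(0.0672, -0.6723) = -3.4602


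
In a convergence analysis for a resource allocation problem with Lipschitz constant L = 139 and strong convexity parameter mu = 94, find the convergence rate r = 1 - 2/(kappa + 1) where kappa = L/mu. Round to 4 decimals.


Step 1: Compute the condition number.
kappa = L/mu = 139/94 = 1.4787
Step 2: Compute the convergence rate.
r = 1 - 2/(kappa + 1) = 1 - 2*mu/(L + mu) = (L - mu)/(L + mu) = 45/233 = 0.1931


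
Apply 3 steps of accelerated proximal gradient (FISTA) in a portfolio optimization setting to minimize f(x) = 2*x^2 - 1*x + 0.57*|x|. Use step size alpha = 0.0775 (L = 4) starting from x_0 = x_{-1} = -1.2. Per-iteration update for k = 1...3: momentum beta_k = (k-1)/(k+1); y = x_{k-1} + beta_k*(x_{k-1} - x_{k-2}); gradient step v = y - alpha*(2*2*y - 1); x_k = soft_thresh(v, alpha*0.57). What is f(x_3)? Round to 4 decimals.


FISTA on f(x) = 2*x^2 - 1*x + 0.57*|x|
L = 4, alpha = 0.0775
Iteration 1: beta = 0.0, y = -1.2 + 0.0*(-1.2 + 1.2) = -1.2
  grad(y) = -5.8, v = y - alpha*grad = -0.7505
  prox(v) = soft_thresh(-0.7505, 0.0442) = -0.7063
Iteration 2: beta = 0.3333, y = -0.7063 + 0.3333*(-0.7063 + 1.2) = -0.5418
  grad(y) = -3.1671, v = y - alpha*grad = -0.2963
  prox(v) = soft_thresh(-0.2963, 0.0442) = -0.2521
Iteration 3: beta = 0.5, y = -0.2521 + 0.5*(-0.2521 + 0.7063) = -0.0251
  grad(y) = -1.1002, v = y - alpha*grad = 0.0602
  prox(v) = soft_thresh(0.0602, 0.0442) = 0.016
f(x_3) = 2*0.016^2 - 1*0.016 + 0.57*|0.016| = -0.0064


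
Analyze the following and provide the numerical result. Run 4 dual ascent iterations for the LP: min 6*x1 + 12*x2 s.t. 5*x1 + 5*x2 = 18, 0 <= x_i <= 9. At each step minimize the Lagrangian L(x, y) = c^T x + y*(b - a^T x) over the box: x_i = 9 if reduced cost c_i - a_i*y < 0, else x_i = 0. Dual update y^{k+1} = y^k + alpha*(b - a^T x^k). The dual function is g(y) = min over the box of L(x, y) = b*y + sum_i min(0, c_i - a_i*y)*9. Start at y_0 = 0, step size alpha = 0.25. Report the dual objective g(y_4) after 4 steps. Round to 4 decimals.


Dual ascent for LP: min 6*x1 + 12*x2, 5*x1 + 5*x2 = 18, 0 <= x_i <= 9
Step 1: y^k = 0.0, reduced costs: (6.0, 12.0)
  x^k = (0.0, 0.0), subgradient = b - a^T x = 18.0
  y^{k+1} = 0.0 + 0.25*18.0 = 4.5
Step 2: y^k = 4.5, reduced costs: (-16.5, -10.5)
  x^k = (9.0, 9.0), subgradient = b - a^T x = -72.0
  y^{k+1} = 4.5 + 0.25*-72.0 = -13.5
Step 3: y^k = -13.5, reduced costs: (73.5, 79.5)
  x^k = (0.0, 0.0), subgradient = b - a^T x = 18.0
  y^{k+1} = -13.5 + 0.25*18.0 = -9.0
Step 4: y^k = -9.0, reduced costs: (51.0, 57.0)
  x^k = (0.0, 0.0), subgradient = b - a^T x = 18.0
  y^{k+1} = -9.0 + 0.25*18.0 = -4.5
Dual objective at y_4 = -4.5: reduced costs (28.5, 34.5), box minimizer x = (0.0, 0.0)
g(y_4) = b*y + (c1 - a1*y)*x1 + (c2 - a2*y)*x2 = 18*(-4.5) + 28.5*0.0 + 34.5*0.0 = -81.0 + 0.0 + 0.0 = -81.0


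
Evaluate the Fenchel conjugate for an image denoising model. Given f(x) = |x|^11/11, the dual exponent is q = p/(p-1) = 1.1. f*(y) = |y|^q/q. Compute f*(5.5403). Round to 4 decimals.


The conjugate exponent q satisfies 1/p + 1/q = 1.
p = 11, so q = 11/(11 - 1) = 1.1
|y|^q = 5.5403^1.1 = 6.5749
f*(5.5403) = 6.5749 / 1.1 = 5.9771


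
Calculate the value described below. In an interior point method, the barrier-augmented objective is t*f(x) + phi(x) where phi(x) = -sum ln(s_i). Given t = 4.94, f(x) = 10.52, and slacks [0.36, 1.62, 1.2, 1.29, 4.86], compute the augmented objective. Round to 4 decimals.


Step 1: Compute log-barrier.
ln values: [-1.0217, 0.4824, 0.1823, 0.2546, 1.581]
phi = -(-1.0217 + 0.4824 + 0.1823 + 0.2546 + 1.581) = -1.4788
Step 2: Compute augmented objective.
t*f(x) = 4.94*10.52 = 51.9688
Total = 51.9688 - 1.4788 = 50.49


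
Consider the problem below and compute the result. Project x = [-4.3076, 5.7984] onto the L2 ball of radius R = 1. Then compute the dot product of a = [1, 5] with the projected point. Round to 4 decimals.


Step 1: Compute ||x|| (intermediates to 6 decimals).
||x|| = sqrt((-4.3076)^2 + 5.7984^2) = 7.223355
Step 2: Project.
Since ||x|| > R, scale = R/||x|| = 1/7.223355 = 0.13844, proj(x) = scale * x
proj(x) = [-0.596344, 0.80273]
Step 3: Dot product.
a^T * proj(x) = 1*(-0.596344) + 5*0.80273 = 3.4173


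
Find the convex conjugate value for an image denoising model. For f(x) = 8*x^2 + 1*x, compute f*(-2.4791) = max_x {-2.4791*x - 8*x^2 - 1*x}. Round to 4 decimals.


f*(y) = sup_x {y*x - a*x^2 - b*x} = sup_x {(y-b)*x - a*x^2}
FOC: (y - b) - 2a*x = 0 => x* = (y - b)/(2a)
x* = (-2.4791 - 1)/(2*8) = -0.2174
f*(-2.4791) = (y-b)^2/(4a) = (-2.4791 - 1)^2/(4*8)
= 12.1041/32 = 0.3783


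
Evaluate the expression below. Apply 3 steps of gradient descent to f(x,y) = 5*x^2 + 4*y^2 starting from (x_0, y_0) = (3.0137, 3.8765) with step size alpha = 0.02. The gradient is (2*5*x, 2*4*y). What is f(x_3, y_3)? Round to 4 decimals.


Gradient descent on f(x,y) = 5*x^2 + 4*y^2.
Starting point: (3.0137, 3.8765), alpha = 0.02
Step 1: grad_x = 2*5*3.0137 = 30.137, grad_y = 2*4*3.8765 = 31.012
  x_1 = 3.0137 - 0.02*30.137 = 2.411
  y_1 = 3.8765 - 0.02*31.012 = 3.2563
Step 2: grad_x = 2*5*2.411 = 24.1096, grad_y = 2*4*3.2563 = 26.0501
  x_2 = 2.411 - 0.02*24.1096 = 1.9288
  y_2 = 3.2563 - 0.02*26.0501 = 2.7353
Step 3: grad_x = 2*5*1.9288 = 19.2877, grad_y = 2*4*2.7353 = 21.8821
  x_3 = 1.9288 - 0.02*19.2877 = 1.543
  y_3 = 2.7353 - 0.02*21.8821 = 2.2976
f(1.543, 2.2976) = 5*1.543^2 + 4*2.2976^2 = 33.0206


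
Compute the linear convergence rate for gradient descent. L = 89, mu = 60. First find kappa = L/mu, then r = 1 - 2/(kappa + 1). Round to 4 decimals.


Step 1: Compute the condition number.
kappa = L/mu = 89/60 = 1.4833
Step 2: Compute the convergence rate.
r = 1 - 2/(kappa + 1) = 1 - 2*mu/(L + mu) = (L - mu)/(L + mu) = 29/149 = 0.1946


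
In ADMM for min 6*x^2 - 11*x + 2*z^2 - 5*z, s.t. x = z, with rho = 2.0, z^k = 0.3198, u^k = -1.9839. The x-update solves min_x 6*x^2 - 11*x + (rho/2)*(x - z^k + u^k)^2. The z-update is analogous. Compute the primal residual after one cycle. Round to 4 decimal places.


ADMM iteration with rho = 2.0, z^k = 0.3198, u^k = -1.9839
Step 1: x-update.
Minimize 6*x^2 - 11*x + (2.0/2)*(x - 0.3198 - 1.9839)^2
FOC: (2*6 + 2.0)*x = 11 + 2.0*(0.3198 + 1.9839)
x^{k+1} = 1.1148
Step 2: z-update.
Minimize 2*z^2 - 5*z + (2.0/2)*(1.1148 - z - 1.9839)^2
FOC: (2*2 + 2.0)*z = 5 + 2.0*(1.1148 - 1.9839)
z^{k+1} = 0.5436
Step 3: u-update.
u^{k+1} = -1.9839 + 1.1148 - 0.5436 = -1.4127
Step 4: Primal residual = |1.1148 - 0.5436| = 0.5712


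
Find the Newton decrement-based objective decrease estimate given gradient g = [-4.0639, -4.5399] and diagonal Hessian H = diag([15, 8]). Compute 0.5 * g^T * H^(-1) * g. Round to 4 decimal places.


Step 1: H is diagonal, so H^(-1) * g = [-0.2709, -0.5675].
Step 2: g^T H^(-1) g = sum_i g_i^2 / H_ii
  = (-4.0639)^2/15 + (-4.5399)^2/8
  = 1.101 + 2.5763 = 3.6774
Step 3: Objective decrease = 0.5 * g^T H^(-1) g = 1.8387


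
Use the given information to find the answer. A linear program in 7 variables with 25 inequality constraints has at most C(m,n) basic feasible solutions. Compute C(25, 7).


Each vertex corresponds to some choice of n active constraints out of m, so the number of vertices is at most C(m, n) = m! / (n!(m-n)!).
m = 25, n = 7
Numerator: 25 * 24 * 23 * 22 * 21 * 20 * 19
Denominator: 7! = 5040
C(25, 7) = 480700


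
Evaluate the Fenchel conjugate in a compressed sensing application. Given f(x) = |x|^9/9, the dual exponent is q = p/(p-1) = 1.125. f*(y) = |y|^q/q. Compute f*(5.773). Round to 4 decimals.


The conjugate exponent q satisfies 1/p + 1/q = 1.
p = 9, so q = 9/(9 - 1) = 1.125
|y|^q = 5.773^1.125 = 7.1875
f*(5.773) = 7.1875 / 1.125 = 6.3889


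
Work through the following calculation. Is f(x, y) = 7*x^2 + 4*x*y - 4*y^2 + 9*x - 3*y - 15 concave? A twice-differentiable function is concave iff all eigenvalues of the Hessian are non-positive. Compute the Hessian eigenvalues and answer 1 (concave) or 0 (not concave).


The Hessian of f(x,y) = 7*x^2 + 4*x*y - 4*y^2 + 9*x - 3*y - 15 is:
H = [[14, 4], [4, -8]]
Trace = 14 - 8 = 6
Determinant = 14*-8 - (4)^2 = -128
Discriminant = (6)^2 - 4*-128 = 548.0
Eigenvalues: lambda_1 = -8.7047, lambda_2 = 14.7047
The function is not concave.

0


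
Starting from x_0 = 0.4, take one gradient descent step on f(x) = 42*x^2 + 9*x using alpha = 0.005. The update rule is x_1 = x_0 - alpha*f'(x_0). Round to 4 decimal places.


We compute the gradient at x_0 and apply the update.
f'(x) = 84*x + 9
f'(0.4) = 84*0.4 + 9 = 42.6
x_1 = 0.4 - 0.005*42.6 = 0.187


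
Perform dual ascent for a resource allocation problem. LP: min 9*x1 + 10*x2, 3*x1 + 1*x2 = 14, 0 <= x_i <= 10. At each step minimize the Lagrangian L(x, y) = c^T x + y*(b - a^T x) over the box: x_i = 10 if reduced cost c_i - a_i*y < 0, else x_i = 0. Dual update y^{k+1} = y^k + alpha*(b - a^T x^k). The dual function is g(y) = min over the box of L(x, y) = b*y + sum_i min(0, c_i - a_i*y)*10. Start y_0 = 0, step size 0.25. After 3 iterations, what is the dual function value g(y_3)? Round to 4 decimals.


Dual ascent for LP: min 9*x1 + 10*x2, 3*x1 + 1*x2 = 14, 0 <= x_i <= 10
Step 1: y^k = 0.0, reduced costs: (9.0, 10.0)
  x^k = (0.0, 0.0), subgradient = b - a^T x = 14.0
  y^{k+1} = 0.0 + 0.25*14.0 = 3.5
Step 2: y^k = 3.5, reduced costs: (-1.5, 6.5)
  x^k = (10.0, 0.0), subgradient = b - a^T x = -16.0
  y^{k+1} = 3.5 + 0.25*-16.0 = -0.5
Step 3: y^k = -0.5, reduced costs: (10.5, 10.5)
  x^k = (0.0, 0.0), subgradient = b - a^T x = 14.0
  y^{k+1} = -0.5 + 0.25*14.0 = 3.0
Dual objective at y_3 = 3.0: reduced costs (0.0, 7.0), box minimizer x = (0.0, 0.0)
g(y_3) = b*y + (c1 - a1*y)*x1 + (c2 - a2*y)*x2 = 14*3.0 + 0.0*0.0 + 7.0*0.0 = 42.0 + 0.0 + 0.0 = 42.0


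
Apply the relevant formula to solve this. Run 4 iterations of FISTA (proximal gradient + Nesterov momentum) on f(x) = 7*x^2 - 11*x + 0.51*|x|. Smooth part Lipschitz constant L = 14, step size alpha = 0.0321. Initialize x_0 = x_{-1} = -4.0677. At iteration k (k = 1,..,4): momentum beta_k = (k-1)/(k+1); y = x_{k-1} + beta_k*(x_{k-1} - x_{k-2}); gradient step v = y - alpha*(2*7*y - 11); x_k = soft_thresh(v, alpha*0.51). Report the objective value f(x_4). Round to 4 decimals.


FISTA on f(x) = 7*x^2 - 11*x + 0.51*|x|
L = 14, alpha = 0.0321
Iteration 1: beta = 0.0, y = -4.0677 + 0.0*(-4.0677 + 4.0677) = -4.0677
  grad(y) = -67.9478, v = y - alpha*grad = -1.8866
  prox(v) = soft_thresh(-1.8866, 0.0164) = -1.8702
Iteration 2: beta = 0.3333, y = -1.8702 + 0.3333*(-1.8702 + 4.0677) = -1.1377
  grad(y) = -26.9279, v = y - alpha*grad = -0.2733
  prox(v) = soft_thresh(-0.2733, 0.0164) = -0.257
Iteration 3: beta = 0.5, y = -0.257 + 0.5*(-0.257 + 1.8702) = 0.5497
  grad(y) = -3.3045, v = y - alpha*grad = 0.6558
  prox(v) = soft_thresh(0.6558, 0.0164) = 0.6394
Iteration 4: beta = 0.6, y = 0.6394 + 0.6*(0.6394 + 0.257) = 1.1772
  grad(y) = 5.4805, v = y - alpha*grad = 1.0013
  prox(v) = soft_thresh(1.0013, 0.0164) = 0.9849
f(x_4) = 7*0.9849^2 - 11*0.9849 + 0.51*|0.9849| = -3.5415


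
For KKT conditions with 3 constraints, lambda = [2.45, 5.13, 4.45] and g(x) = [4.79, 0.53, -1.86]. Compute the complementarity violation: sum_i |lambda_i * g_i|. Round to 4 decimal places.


KKT complementary slackness check:
lambda_1 * g_1 = 2.45 * 4.79 = 11.7355
lambda_2 * g_2 = 5.13 * 0.53 = 2.7189
lambda_3 * g_3 = 4.45 * -1.86 = -8.277
Total violation = 11.7355 + 2.7189 + 8.277 = 22.7314


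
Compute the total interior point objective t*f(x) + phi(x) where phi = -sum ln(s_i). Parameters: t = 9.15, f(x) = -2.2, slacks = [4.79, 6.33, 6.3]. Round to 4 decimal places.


Step 1: Compute log-barrier.
ln values: [1.5665, 1.8453, 1.8405]
phi = -(1.5665 + 1.8453 + 1.8405) = -5.2524
Step 2: Compute augmented objective.
t*f(x) = 9.15*-2.2 = -20.13
Total = -20.13 - 5.2524 = -25.3824


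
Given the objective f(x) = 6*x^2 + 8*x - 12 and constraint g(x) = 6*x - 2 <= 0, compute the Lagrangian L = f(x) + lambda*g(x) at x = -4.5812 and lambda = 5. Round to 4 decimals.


Step 1: Evaluate f(x).
f(-4.5812) = 6*(-4.5812)^2 + 8*(-4.5812) - 12 = 77.2748
Step 2: Evaluate g(x).
g(-4.5812) = 6*-4.5812 - 2 = -29.4872
Step 3: Compute Lagrangian.
L = 77.2748 + 5*-29.4872 = -70.1612


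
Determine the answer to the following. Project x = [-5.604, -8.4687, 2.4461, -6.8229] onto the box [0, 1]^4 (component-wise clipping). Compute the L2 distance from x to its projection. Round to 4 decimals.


Project each component onto [0, 1].
clip(-5.604) = 0.0, clip(-8.4687) = 0.0, clip(2.4461) = 1.0, clip(-6.8229) = 0.0
Projection = [0.0, 0.0, 1.0, 0.0]
Squared diffs: [31.4048, 71.7189, 2.0912, 46.552]
Distance = sqrt(151.7669) = 12.3194


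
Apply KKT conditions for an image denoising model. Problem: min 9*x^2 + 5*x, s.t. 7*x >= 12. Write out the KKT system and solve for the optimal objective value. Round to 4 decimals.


Step 1: Try lambda = 0 (constraint inactive).
x_unc = -5/(2*9) = -0.2778
Check: 7*-0.2778 = -1.9446 < 12 -- violated!
Step 2: Constraint must be active: 7*x = 12
x* = 12/7 = 1.7143 (rounded; the exact value 12/7 is used below)
lambda = (2*9*(12/7) + 5)/7 = 5.1224
Step 3: Compute optimal value.
f(x*) = 9*(12/7)^2 + 5*(12/7) = 35.0204


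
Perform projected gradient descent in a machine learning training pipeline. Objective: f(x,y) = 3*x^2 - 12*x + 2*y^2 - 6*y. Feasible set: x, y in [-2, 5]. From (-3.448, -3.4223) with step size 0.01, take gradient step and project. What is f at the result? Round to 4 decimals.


Step 1: Compute gradient at (-3.448, -3.4223).
grad_x = 2*3*-3.448 - 12 = -32.688
grad_y = 2*2*-3.4223 - 6 = -19.6892
Step 2: Gradient step.
x_raw = -3.448 - 0.01*-32.688 = -3.1211
y_raw = -3.4223 - 0.01*-19.6892 = -3.2254
Step 3: Project onto [-2, 5].
x_proj = clip(-3.1211) = -2.0
y_proj = clip(-3.2254) = -2.0
Step 4: Evaluate f.
f(-2.0, -2.0) = 56.0


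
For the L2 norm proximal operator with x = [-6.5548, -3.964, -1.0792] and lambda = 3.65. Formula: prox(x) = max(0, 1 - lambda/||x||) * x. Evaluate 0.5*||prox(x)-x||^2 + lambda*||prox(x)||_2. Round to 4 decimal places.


Step 1: Compute ||x||.
||x|| = 7.7358
Step 2: Compute scaling factor.
scale = max(0, 1 - 3.65/7.7358) = 0.5282
Step 3: prox(x) = [-3.4621, -2.0937, -0.57]
||prox(x)|| = 4.0858
Step 4: Proximal objective.
0.5*||prox-x||^2 = 6.6613
lambda*||prox|| = 14.9132
Total = 21.5746


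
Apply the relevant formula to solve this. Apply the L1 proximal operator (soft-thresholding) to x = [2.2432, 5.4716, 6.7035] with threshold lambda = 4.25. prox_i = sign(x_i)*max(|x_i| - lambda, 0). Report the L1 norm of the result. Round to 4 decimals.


Soft-thresholding with lambda = 4.25:
prox(2.2432) = sign(2.2432)*max(|2.2432| - 4.25, 0) = 0.0
prox(5.4716) = sign(5.4716)*max(|5.4716| - 4.25, 0) = 1.2216
prox(6.7035) = sign(6.7035)*max(|6.7035| - 4.25, 0) = 2.4535
prox(x) = [0.0, 1.2216, 2.4535]
||prox(x)||_1 = 0.0 + 1.2216 + 2.4535 = 3.6751


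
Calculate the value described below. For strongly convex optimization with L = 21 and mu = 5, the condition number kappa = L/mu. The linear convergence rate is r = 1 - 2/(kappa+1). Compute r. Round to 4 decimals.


Step 1: Compute the condition number.
kappa = L/mu = 21/5 = 4.2
Step 2: Compute the convergence rate.
r = 1 - 2/(kappa + 1) = 1 - 2*mu/(L + mu) = (L - mu)/(L + mu) = 16/26 = 0.6154


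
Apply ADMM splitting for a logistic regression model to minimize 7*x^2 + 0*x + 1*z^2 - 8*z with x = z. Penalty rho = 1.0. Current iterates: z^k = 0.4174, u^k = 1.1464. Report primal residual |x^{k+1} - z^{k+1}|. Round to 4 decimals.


ADMM iteration with rho = 1.0, z^k = 0.4174, u^k = 1.1464
Step 1: x-update.
Minimize 7*x^2 + 0*x + (1.0/2)*(x - 0.4174 + 1.1464)^2
FOC: (2*7 + 1.0)*x = 0 + 1.0*(0.4174 - 1.1464)
x^{k+1} = -0.0486
Step 2: z-update.
Minimize 1*z^2 - 8*z + (1.0/2)*(-0.0486 - z + 1.1464)^2
FOC: (2*1 + 1.0)*z = 8 + 1.0*(-0.0486 + 1.1464)
z^{k+1} = 3.0326
Step 3: u-update.
u^{k+1} = 1.1464 - 0.0486 - 3.0326 = -1.9348
Step 4: Primal residual = |-0.0486 - 3.0326| = 3.0812


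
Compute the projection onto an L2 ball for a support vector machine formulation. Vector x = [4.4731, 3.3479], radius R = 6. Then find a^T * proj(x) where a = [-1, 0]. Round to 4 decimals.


Step 1: Compute ||x|| (intermediates to 6 decimals).
||x|| = sqrt(4.4731^2 + 3.3479^2) = 5.587223
Step 2: Project.
Since ||x|| <= R, proj = x (no scaling needed).
proj(x) = [4.4731, 3.3479]
Step 3: Dot product.
a^T * proj(x) = -1*4.4731 + 0*3.3479 = -4.4731


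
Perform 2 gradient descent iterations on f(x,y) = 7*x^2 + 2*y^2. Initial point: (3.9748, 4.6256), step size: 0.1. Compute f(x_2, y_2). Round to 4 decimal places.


Gradient descent on f(x,y) = 7*x^2 + 2*y^2.
Starting point: (3.9748, 4.6256), alpha = 0.1
Step 1: grad_x = 2*7*3.9748 = 55.6472, grad_y = 2*2*4.6256 = 18.5024
  x_1 = 3.9748 - 0.1*55.6472 = -1.5899
  y_1 = 4.6256 - 0.1*18.5024 = 2.7754
Step 2: grad_x = 2*7*-1.5899 = -22.2589, grad_y = 2*2*2.7754 = 11.1014
  x_2 = -1.5899 - 0.1*-22.2589 = 0.636
  y_2 = 2.7754 - 0.1*11.1014 = 1.6652
f(0.636, 1.6652) = 7*0.636^2 + 2*1.6652^2 = 8.3771


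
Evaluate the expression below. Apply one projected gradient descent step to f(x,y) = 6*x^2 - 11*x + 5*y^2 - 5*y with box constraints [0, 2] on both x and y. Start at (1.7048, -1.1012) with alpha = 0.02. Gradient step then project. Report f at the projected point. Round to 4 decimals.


Step 1: Compute gradient at (1.7048, -1.1012).
grad_x = 2*6*1.7048 - 11 = 9.4576
grad_y = 2*5*-1.1012 - 5 = -16.012
Step 2: Gradient step.
x_raw = 1.7048 - 0.02*9.4576 = 1.5156
y_raw = -1.1012 - 0.02*-16.012 = -0.781
Step 3: Project onto [0, 2].
x_proj = clip(1.5156) = 1.5156
y_proj = clip(-0.781) = 0.0
Step 4: Evaluate f.
f(1.5156, 0.0) = -2.889


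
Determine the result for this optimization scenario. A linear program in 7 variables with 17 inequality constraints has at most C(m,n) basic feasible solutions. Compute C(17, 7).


Each vertex corresponds to some choice of n active constraints out of m, so the number of vertices is at most C(m, n) = m! / (n!(m-n)!).
m = 17, n = 7
Numerator: 17 * 16 * 15 * 14 * 13 * 12 * 11
Denominator: 7! = 5040
C(17, 7) = 19448


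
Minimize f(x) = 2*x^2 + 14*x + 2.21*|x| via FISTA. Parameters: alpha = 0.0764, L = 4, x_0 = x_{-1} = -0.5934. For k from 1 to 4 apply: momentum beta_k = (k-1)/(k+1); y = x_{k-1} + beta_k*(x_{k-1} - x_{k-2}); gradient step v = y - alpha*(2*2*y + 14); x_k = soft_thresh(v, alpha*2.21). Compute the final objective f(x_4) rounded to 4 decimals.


FISTA on f(x) = 2*x^2 + 14*x + 2.21*|x|
L = 4, alpha = 0.0764
Iteration 1: beta = 0.0, y = -0.5934 + 0.0*(-0.5934 + 0.5934) = -0.5934
  grad(y) = 11.6264, v = y - alpha*grad = -1.4817
  prox(v) = soft_thresh(-1.4817, 0.1688) = -1.3128
Iteration 2: beta = 0.3333, y = -1.3128 + 0.3333*(-1.3128 + 0.5934) = -1.5526
  grad(y) = 7.7895, v = y - alpha*grad = -2.1477
  prox(v) = soft_thresh(-2.1477, 0.1688) = -1.9789
Iteration 3: beta = 0.5, y = -1.9789 + 0.5*(-1.9789 + 1.3128) = -2.3119
  grad(y) = 4.7523, v = y - alpha*grad = -2.675
  prox(v) = soft_thresh(-2.675, 0.1688) = -2.5062
Iteration 4: beta = 0.6, y = -2.5062 + 0.6*(-2.5062 + 1.9789) = -2.8225
  grad(y) = 2.7099, v = y - alpha*grad = -3.0296
  prox(v) = soft_thresh(-3.0296, 0.1688) = -2.8607
f(x_4) = 2*(-2.8607)^2 + 14*(-2.8607) + 2.21*|-2.8607| = -17.3604


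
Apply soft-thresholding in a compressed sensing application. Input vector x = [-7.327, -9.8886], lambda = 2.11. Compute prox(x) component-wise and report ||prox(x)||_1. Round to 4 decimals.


Soft-thresholding with lambda = 2.11:
prox(-7.327) = sign(-7.327)*max(|-7.327| - 2.11, 0) = -5.217
prox(-9.8886) = sign(-9.8886)*max(|-9.8886| - 2.11, 0) = -7.7786
prox(x) = [-5.217, -7.7786]
||prox(x)||_1 = 5.217 + 7.7786 = 12.9956


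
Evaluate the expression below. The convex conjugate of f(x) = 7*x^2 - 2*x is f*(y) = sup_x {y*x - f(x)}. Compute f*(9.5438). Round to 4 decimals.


f*(y) = sup_x {y*x - a*x^2 - b*x} = sup_x {(y-b)*x - a*x^2}
FOC: (y - b) - 2a*x = 0 => x* = (y - b)/(2a)
x* = (9.5438 + 2)/(2*7) = 0.8246
f*(9.5438) = (y-b)^2/(4a) = (9.5438 + 2)^2/(4*7)
= 133.2593/28 = 4.7593


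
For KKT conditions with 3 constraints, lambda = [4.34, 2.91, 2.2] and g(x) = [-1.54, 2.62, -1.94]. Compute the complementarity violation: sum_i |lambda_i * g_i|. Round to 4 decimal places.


KKT complementary slackness check:
lambda_1 * g_1 = 4.34 * -1.54 = -6.6836
lambda_2 * g_2 = 2.91 * 2.62 = 7.6242
lambda_3 * g_3 = 2.2 * -1.94 = -4.268
Total violation = 6.6836 + 7.6242 + 4.268 = 18.5758


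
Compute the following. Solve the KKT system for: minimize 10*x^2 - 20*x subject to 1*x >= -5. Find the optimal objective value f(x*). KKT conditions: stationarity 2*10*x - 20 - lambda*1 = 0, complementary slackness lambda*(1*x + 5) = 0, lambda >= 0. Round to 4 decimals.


Step 1: Try lambda = 0 (constraint inactive).
Stationarity: 2*10*x - 20 = 0
x* = 20/(2*10) = 1.0
Check constraint: 1*1.0 = 1.0 >= -5 -- satisfied.
Step 2: Compute optimal value.
f(x*) = 10*1.0^2 - 20*1.0 = -10.0


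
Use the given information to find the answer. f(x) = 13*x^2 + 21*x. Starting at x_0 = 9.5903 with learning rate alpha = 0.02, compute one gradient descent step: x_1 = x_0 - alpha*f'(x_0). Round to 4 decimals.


We compute the gradient at x_0 and apply the update.
f'(x) = 26*x + 21
f'(9.5903) = 26*9.5903 + 21 = 270.3478
x_1 = 9.5903 - 0.02*270.3478 = 4.1833


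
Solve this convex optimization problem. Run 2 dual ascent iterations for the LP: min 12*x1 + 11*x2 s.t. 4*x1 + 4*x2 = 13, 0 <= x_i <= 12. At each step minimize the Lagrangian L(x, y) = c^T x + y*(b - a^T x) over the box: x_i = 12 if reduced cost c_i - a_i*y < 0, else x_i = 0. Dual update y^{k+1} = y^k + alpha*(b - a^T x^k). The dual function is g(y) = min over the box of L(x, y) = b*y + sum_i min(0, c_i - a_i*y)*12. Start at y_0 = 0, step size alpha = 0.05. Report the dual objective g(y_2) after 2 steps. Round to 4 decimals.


Dual ascent for LP: min 12*x1 + 11*x2, 4*x1 + 4*x2 = 13, 0 <= x_i <= 12
Step 1: y^k = 0.0, reduced costs: (12.0, 11.0)
  x^k = (0.0, 0.0), subgradient = b - a^T x = 13.0
  y^{k+1} = 0.0 + 0.05*13.0 = 0.65
Step 2: y^k = 0.65, reduced costs: (9.4, 8.4)
  x^k = (0.0, 0.0), subgradient = b - a^T x = 13.0
  y^{k+1} = 0.65 + 0.05*13.0 = 1.3
Dual objective at y_2 = 1.3: reduced costs (6.8, 5.8), box minimizer x = (0.0, 0.0)
g(y_2) = b*y + (c1 - a1*y)*x1 + (c2 - a2*y)*x2 = 13*1.3 + 6.8*0.0 + 5.8*0.0 = 16.9 + 0.0 + 0.0 = 16.9


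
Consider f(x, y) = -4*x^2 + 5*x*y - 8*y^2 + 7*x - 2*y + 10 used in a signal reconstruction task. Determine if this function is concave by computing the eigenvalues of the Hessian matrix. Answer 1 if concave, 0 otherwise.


The Hessian of f(x,y) = -4*x^2 + 5*x*y - 8*y^2 + 7*x - 2*y + 10 is:
H = [[-8, 5], [5, -16]]
Trace = -8 - 16 = -24
Determinant = -8*-16 - (5)^2 = 103
Discriminant = (-24)^2 - 4*103 = 164.0
Eigenvalues: lambda_1 = -18.4031, lambda_2 = -5.5969
The function is concave.

1


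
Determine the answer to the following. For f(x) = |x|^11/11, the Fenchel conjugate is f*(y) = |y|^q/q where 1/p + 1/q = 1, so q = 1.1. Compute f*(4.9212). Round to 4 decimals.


The conjugate exponent q satisfies 1/p + 1/q = 1.
p = 11, so q = 11/(11 - 1) = 1.1
|y|^q = 4.9212^1.1 = 5.7714
f*(4.9212) = 5.7714 / 1.1 = 5.2467


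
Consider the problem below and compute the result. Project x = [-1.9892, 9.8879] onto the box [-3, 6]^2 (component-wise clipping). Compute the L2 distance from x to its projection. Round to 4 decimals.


Project each component onto [-3, 6].
clip(-1.9892) = -1.9892, clip(9.8879) = 6.0
Projection = [-1.9892, 6.0]
Squared diffs: [0.0, 15.1158]
Distance = sqrt(15.1158) = 3.8879


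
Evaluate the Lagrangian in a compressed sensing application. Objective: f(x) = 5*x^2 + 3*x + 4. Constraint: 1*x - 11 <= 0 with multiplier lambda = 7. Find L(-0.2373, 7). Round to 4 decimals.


Step 1: Evaluate f(x).
f(-0.2373) = 5*(-0.2373)^2 + 3*(-0.2373) + 4 = 3.5697
Step 2: Evaluate g(x).
g(-0.2373) = 1*-0.2373 - 11 = -11.2373
Step 3: Compute Lagrangian.
L = 3.5697 + 7*-11.2373 = -75.0914


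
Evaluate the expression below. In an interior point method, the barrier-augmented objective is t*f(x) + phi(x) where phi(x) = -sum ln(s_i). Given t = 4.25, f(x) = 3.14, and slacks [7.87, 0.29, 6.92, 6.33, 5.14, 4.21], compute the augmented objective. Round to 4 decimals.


Step 1: Compute log-barrier.
ln values: [2.0631, -1.2379, 1.9344, 1.8453, 1.6371, 1.4375]
phi = -(2.0631 - 1.2379 + 1.9344 + 1.8453 + 1.6371 + 1.4375) = -7.6794
Step 2: Compute augmented objective.
t*f(x) = 4.25*3.14 = 13.345
Total = 13.345 - 7.6794 = 5.6656


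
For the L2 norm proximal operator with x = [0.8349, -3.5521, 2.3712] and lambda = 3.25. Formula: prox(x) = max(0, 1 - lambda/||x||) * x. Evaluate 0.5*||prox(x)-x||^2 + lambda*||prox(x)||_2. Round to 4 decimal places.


Step 1: Compute ||x||.
||x|| = 4.3517
Step 2: Compute scaling factor.
scale = max(0, 1 - 3.25/4.3517) = 0.2532
Step 3: prox(x) = [0.2114, -0.8993, 0.6003]
||prox(x)|| = 1.1017
Step 4: Proximal objective.
0.5*||prox-x||^2 = 5.2813
lambda*||prox|| = 3.5805
Total = 8.8617


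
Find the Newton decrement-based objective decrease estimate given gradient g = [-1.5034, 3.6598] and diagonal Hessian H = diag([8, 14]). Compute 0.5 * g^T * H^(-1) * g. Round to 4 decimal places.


Step 1: H is diagonal, so H^(-1) * g = [-0.1879, 0.2614].
Step 2: g^T H^(-1) g = sum_i g_i^2 / H_ii
  = (-1.5034)^2/8 + (3.6598)^2/14
  = 0.2825 + 0.9567 = 1.2393
Step 3: Objective decrease = 0.5 * g^T H^(-1) g = 0.6196


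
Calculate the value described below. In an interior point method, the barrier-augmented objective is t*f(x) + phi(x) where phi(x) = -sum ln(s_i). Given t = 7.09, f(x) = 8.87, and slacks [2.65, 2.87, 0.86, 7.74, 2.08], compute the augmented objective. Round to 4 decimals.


Step 1: Compute log-barrier.
ln values: [0.9746, 1.0543, -0.1508, 2.0464, 0.7324]
phi = -(0.9746 + 1.0543 - 0.1508 + 2.0464 + 0.7324) = -4.6568
Step 2: Compute augmented objective.
t*f(x) = 7.09*8.87 = 62.8883
Total = 62.8883 - 4.6568 = 58.2315


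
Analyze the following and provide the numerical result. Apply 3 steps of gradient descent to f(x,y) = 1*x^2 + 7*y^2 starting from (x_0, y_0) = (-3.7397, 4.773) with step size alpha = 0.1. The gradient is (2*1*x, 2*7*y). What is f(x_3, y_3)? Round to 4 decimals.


Gradient descent on f(x,y) = 1*x^2 + 7*y^2.
Starting point: (-3.7397, 4.773), alpha = 0.1
Step 1: grad_x = 2*1*-3.7397 = -7.4794, grad_y = 2*7*4.773 = 66.822
  x_1 = -3.7397 - 0.1*-7.4794 = -2.9918
  y_1 = 4.773 - 0.1*66.822 = -1.9092
Step 2: grad_x = 2*1*-2.9918 = -5.9835, grad_y = 2*7*-1.9092 = -26.7288
  x_2 = -2.9918 - 0.1*-5.9835 = -2.3934
  y_2 = -1.9092 - 0.1*-26.7288 = 0.7637
Step 3: grad_x = 2*1*-2.3934 = -4.7868, grad_y = 2*7*0.7637 = 10.6915
  x_3 = -2.3934 - 0.1*-4.7868 = -1.9147
  y_3 = 0.7637 - 0.1*10.6915 = -0.3055
f(-1.9147, -0.3055) = 1*(-1.9147)^2 + 7*(-0.3055)^2 = 4.3194


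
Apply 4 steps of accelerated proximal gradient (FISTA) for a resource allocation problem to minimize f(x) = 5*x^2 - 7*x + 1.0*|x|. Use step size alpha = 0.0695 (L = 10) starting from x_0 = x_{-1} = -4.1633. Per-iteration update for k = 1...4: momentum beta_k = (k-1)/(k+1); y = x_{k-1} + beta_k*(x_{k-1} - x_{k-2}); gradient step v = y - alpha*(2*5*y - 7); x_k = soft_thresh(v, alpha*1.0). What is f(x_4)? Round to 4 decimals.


FISTA on f(x) = 5*x^2 - 7*x + 1.0*|x|
L = 10, alpha = 0.0695
Iteration 1: beta = 0.0, y = -4.1633 + 0.0*(-4.1633 + 4.1633) = -4.1633
  grad(y) = -48.633, v = y - alpha*grad = -0.7833
  prox(v) = soft_thresh(-0.7833, 0.0695) = -0.7138
Iteration 2: beta = 0.3333, y = -0.7138 + 0.3333*(-0.7138 + 4.1633) = 0.436
  grad(y) = -2.6398, v = y - alpha*grad = 0.6195
  prox(v) = soft_thresh(0.6195, 0.0695) = 0.55
Iteration 3: beta = 0.5, y = 0.55 + 0.5*(0.55 + 0.7138) = 1.1819
  grad(y) = 4.8188, v = y - alpha*grad = 0.847
  prox(v) = soft_thresh(0.847, 0.0695) = 0.7775
Iteration 4: beta = 0.6, y = 0.7775 + 0.6*(0.7775 - 0.55) = 0.914
  grad(y) = 2.1397, v = y - alpha*grad = 0.7653
  prox(v) = soft_thresh(0.7653, 0.0695) = 0.6958
f(x_4) = 5*0.6958^2 - 7*0.6958 + 1.0*|0.6958| = -1.7542


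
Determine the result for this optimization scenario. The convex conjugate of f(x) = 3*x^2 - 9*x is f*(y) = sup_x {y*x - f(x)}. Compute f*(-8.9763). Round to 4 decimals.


f*(y) = sup_x {y*x - a*x^2 - b*x} = sup_x {(y-b)*x - a*x^2}
FOC: (y - b) - 2a*x = 0 => x* = (y - b)/(2a)
x* = (-8.9763 + 9)/(2*3) = 0.004
f*(-8.9763) = (y-b)^2/(4a) = (-8.9763 + 9)^2/(4*3)
= 0.0006/12 = 0.0
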